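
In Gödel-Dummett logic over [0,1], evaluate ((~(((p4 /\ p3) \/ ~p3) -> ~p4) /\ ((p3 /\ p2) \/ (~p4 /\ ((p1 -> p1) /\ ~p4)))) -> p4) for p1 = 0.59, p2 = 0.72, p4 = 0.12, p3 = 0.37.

0.12

(p4 /\ p3) = min(0.12, 0.37) = 0.12
~p3: Gödel ¬ of 0.37 = 0 (operand ≠ 0)
((p4 /\ p3) \/ ~p3) = max(0.12, 0) = 0.12
~p4: Gödel ¬ of 0.12 = 0 (operand ≠ 0)
(((p4 /\ p3) \/ ~p3) -> ~p4): 0.12 > 0, so result = 0
~(((p4 /\ p3) \/ ~p3) -> ~p4): Gödel ¬ of 0 = 1 (operand is 0)
(p3 /\ p2) = min(0.37, 0.72) = 0.37
~p4: Gödel ¬ of 0.12 = 0 (operand ≠ 0)
(p1 -> p1): 0.59 ≤ 0.59, so result = 1
~p4: Gödel ¬ of 0.12 = 0 (operand ≠ 0)
((p1 -> p1) /\ ~p4) = min(1, 0) = 0
(~p4 /\ ((p1 -> p1) /\ ~p4)) = min(0, 0) = 0
((p3 /\ p2) \/ (~p4 /\ ((p1 -> p1) /\ ~p4))) = max(0.37, 0) = 0.37
(~(((p4 /\ p3) \/ ~p3) -> ~p4) /\ ((p3 /\ p2) \/ (~p4 /\ ((p1 -> p1) /\ ~p4)))) = min(1, 0.37) = 0.37
((~(((p4 /\ p3) \/ ~p3) -> ~p4) /\ ((p3 /\ p2) \/ (~p4 /\ ((p1 -> p1) /\ ~p4)))) -> p4): 0.37 > 0.12, so result = 0.12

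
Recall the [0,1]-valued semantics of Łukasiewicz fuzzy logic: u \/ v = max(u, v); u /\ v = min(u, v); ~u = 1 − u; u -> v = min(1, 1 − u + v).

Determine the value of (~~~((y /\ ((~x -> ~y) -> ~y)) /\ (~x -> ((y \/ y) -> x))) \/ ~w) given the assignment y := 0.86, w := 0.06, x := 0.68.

0.94

~x: Łukasiewicz ¬ gives 1 − 0.68 = 0.32
~y: Łukasiewicz ¬ gives 1 − 0.86 = 0.14
(~x -> ~y): min(1, 1 − 0.32 + 0.14) = 0.82
~y: Łukasiewicz ¬ gives 1 − 0.86 = 0.14
((~x -> ~y) -> ~y): min(1, 1 − 0.82 + 0.14) = 0.32
(y /\ ((~x -> ~y) -> ~y)) = min(0.86, 0.32) = 0.32
~x: Łukasiewicz ¬ gives 1 − 0.68 = 0.32
(y \/ y) = max(0.86, 0.86) = 0.86
((y \/ y) -> x): min(1, 1 − 0.86 + 0.68) = 0.82
(~x -> ((y \/ y) -> x)): min(1, 1 − 0.32 + 0.82) = 1
((y /\ ((~x -> ~y) -> ~y)) /\ (~x -> ((y \/ y) -> x))) = min(0.32, 1) = 0.32
~((y /\ ((~x -> ~y) -> ~y)) /\ (~x -> ((y \/ y) -> x))): Łukasiewicz ¬ gives 1 − 0.32 = 0.68
~~((y /\ ((~x -> ~y) -> ~y)) /\ (~x -> ((y \/ y) -> x))): Łukasiewicz ¬ gives 1 − 0.68 = 0.32
~~~((y /\ ((~x -> ~y) -> ~y)) /\ (~x -> ((y \/ y) -> x))): Łukasiewicz ¬ gives 1 − 0.32 = 0.68
~w: Łukasiewicz ¬ gives 1 − 0.06 = 0.94
(~~~((y /\ ((~x -> ~y) -> ~y)) /\ (~x -> ((y \/ y) -> x))) \/ ~w) = max(0.68, 0.94) = 0.94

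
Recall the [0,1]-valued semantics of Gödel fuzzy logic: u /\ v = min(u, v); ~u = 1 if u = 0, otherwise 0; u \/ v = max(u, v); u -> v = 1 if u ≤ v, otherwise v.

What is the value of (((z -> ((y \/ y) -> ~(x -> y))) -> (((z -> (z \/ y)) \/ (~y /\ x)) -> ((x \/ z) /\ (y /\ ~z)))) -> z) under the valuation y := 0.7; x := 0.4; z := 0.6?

(y \/ y) = max(0.7, 0.7) = 0.7
(x -> y): 0.4 ≤ 0.7, so result = 1
~(x -> y): Gödel ¬ of 1 = 0 (operand ≠ 0)
((y \/ y) -> ~(x -> y)): 0.7 > 0, so result = 0
(z -> ((y \/ y) -> ~(x -> y))): 0.6 > 0, so result = 0
(z \/ y) = max(0.6, 0.7) = 0.7
(z -> (z \/ y)): 0.6 ≤ 0.7, so result = 1
~y: Gödel ¬ of 0.7 = 0 (operand ≠ 0)
(~y /\ x) = min(0, 0.4) = 0
((z -> (z \/ y)) \/ (~y /\ x)) = max(1, 0) = 1
(x \/ z) = max(0.4, 0.6) = 0.6
~z: Gödel ¬ of 0.6 = 0 (operand ≠ 0)
(y /\ ~z) = min(0.7, 0) = 0
((x \/ z) /\ (y /\ ~z)) = min(0.6, 0) = 0
(((z -> (z \/ y)) \/ (~y /\ x)) -> ((x \/ z) /\ (y /\ ~z))): 1 > 0, so result = 0
((z -> ((y \/ y) -> ~(x -> y))) -> (((z -> (z \/ y)) \/ (~y /\ x)) -> ((x \/ z) /\ (y /\ ~z)))): 0 ≤ 0, so result = 1
(((z -> ((y \/ y) -> ~(x -> y))) -> (((z -> (z \/ y)) \/ (~y /\ x)) -> ((x \/ z) /\ (y /\ ~z)))) -> z): 1 > 0.6, so result = 0.6

0.60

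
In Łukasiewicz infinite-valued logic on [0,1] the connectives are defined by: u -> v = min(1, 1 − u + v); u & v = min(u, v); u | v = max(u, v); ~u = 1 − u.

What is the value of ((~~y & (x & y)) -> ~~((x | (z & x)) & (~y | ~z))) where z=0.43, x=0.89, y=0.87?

~y: Łukasiewicz ¬ gives 1 − 0.87 = 0.13
~~y: Łukasiewicz ¬ gives 1 − 0.13 = 0.87
(x & y) = min(0.89, 0.87) = 0.87
(~~y & (x & y)) = min(0.87, 0.87) = 0.87
(z & x) = min(0.43, 0.89) = 0.43
(x | (z & x)) = max(0.89, 0.43) = 0.89
~y: Łukasiewicz ¬ gives 1 − 0.87 = 0.13
~z: Łukasiewicz ¬ gives 1 − 0.43 = 0.57
(~y | ~z) = max(0.13, 0.57) = 0.57
((x | (z & x)) & (~y | ~z)) = min(0.89, 0.57) = 0.57
~((x | (z & x)) & (~y | ~z)): Łukasiewicz ¬ gives 1 − 0.57 = 0.43
~~((x | (z & x)) & (~y | ~z)): Łukasiewicz ¬ gives 1 − 0.43 = 0.57
((~~y & (x & y)) -> ~~((x | (z & x)) & (~y | ~z))): min(1, 1 − 0.87 + 0.57) = 0.7

0.70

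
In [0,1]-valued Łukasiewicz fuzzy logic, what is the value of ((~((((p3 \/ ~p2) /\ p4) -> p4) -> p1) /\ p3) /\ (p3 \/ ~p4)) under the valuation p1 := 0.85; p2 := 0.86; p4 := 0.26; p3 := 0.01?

~p2: Łukasiewicz ¬ gives 1 − 0.86 = 0.14
(p3 \/ ~p2) = max(0.01, 0.14) = 0.14
((p3 \/ ~p2) /\ p4) = min(0.14, 0.26) = 0.14
(((p3 \/ ~p2) /\ p4) -> p4): min(1, 1 − 0.14 + 0.26) = 1
((((p3 \/ ~p2) /\ p4) -> p4) -> p1): min(1, 1 − 1 + 0.85) = 0.85
~((((p3 \/ ~p2) /\ p4) -> p4) -> p1): Łukasiewicz ¬ gives 1 − 0.85 = 0.15
(~((((p3 \/ ~p2) /\ p4) -> p4) -> p1) /\ p3) = min(0.15, 0.01) = 0.01
~p4: Łukasiewicz ¬ gives 1 − 0.26 = 0.74
(p3 \/ ~p4) = max(0.01, 0.74) = 0.74
((~((((p3 \/ ~p2) /\ p4) -> p4) -> p1) /\ p3) /\ (p3 \/ ~p4)) = min(0.01, 0.74) = 0.01

0.01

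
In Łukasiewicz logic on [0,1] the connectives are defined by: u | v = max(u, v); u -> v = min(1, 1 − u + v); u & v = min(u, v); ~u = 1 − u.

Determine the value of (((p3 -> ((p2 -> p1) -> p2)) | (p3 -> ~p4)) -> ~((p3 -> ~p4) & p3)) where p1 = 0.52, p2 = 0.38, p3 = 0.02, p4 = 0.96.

(p2 -> p1): min(1, 1 − 0.38 + 0.52) = 1
((p2 -> p1) -> p2): min(1, 1 − 1 + 0.38) = 0.38
(p3 -> ((p2 -> p1) -> p2)): min(1, 1 − 0.02 + 0.38) = 1
~p4: Łukasiewicz ¬ gives 1 − 0.96 = 0.04
(p3 -> ~p4): min(1, 1 − 0.02 + 0.04) = 1
((p3 -> ((p2 -> p1) -> p2)) | (p3 -> ~p4)) = max(1, 1) = 1
~p4: Łukasiewicz ¬ gives 1 − 0.96 = 0.04
(p3 -> ~p4): min(1, 1 − 0.02 + 0.04) = 1
((p3 -> ~p4) & p3) = min(1, 0.02) = 0.02
~((p3 -> ~p4) & p3): Łukasiewicz ¬ gives 1 − 0.02 = 0.98
(((p3 -> ((p2 -> p1) -> p2)) | (p3 -> ~p4)) -> ~((p3 -> ~p4) & p3)): min(1, 1 − 1 + 0.98) = 0.98

0.98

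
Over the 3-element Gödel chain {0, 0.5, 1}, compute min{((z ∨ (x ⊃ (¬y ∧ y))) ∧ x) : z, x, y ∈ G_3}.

The minimum is attained at z = 0, x = 0, y = 0:
  ¬y: Gödel ¬ of 0 = 1 (operand is 0)
  (¬y ∧ y) = min(1, 0) = 0
  (x ⊃ (¬y ∧ y)): 0 ≤ 0, so result = 1
  (z ∨ (x ⊃ (¬y ∧ y))) = max(0, 1) = 1
  ((z ∨ (x ⊃ (¬y ∧ y))) ∧ x) = min(1, 0) = 0
Checking all 27 assignments confirms none give a value below 0.00.

0.00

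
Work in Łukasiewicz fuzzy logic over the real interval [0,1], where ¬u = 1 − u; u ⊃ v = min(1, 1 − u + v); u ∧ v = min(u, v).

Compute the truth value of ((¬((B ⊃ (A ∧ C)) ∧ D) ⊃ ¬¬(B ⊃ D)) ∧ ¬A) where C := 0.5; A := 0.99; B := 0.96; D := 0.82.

0.01

(A ∧ C) = min(0.99, 0.5) = 0.5
(B ⊃ (A ∧ C)): min(1, 1 − 0.96 + 0.5) = 0.54
((B ⊃ (A ∧ C)) ∧ D) = min(0.54, 0.82) = 0.54
¬((B ⊃ (A ∧ C)) ∧ D): Łukasiewicz ¬ gives 1 − 0.54 = 0.46
(B ⊃ D): min(1, 1 − 0.96 + 0.82) = 0.86
¬(B ⊃ D): Łukasiewicz ¬ gives 1 − 0.86 = 0.14
¬¬(B ⊃ D): Łukasiewicz ¬ gives 1 − 0.14 = 0.86
(¬((B ⊃ (A ∧ C)) ∧ D) ⊃ ¬¬(B ⊃ D)): min(1, 1 − 0.46 + 0.86) = 1
¬A: Łukasiewicz ¬ gives 1 − 0.99 = 0.01
((¬((B ⊃ (A ∧ C)) ∧ D) ⊃ ¬¬(B ⊃ D)) ∧ ¬A) = min(1, 0.01) = 0.01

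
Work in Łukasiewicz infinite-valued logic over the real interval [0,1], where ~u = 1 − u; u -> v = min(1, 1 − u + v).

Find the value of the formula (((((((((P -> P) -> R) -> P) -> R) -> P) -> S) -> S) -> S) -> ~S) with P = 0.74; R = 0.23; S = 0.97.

0.06

(P -> P): min(1, 1 − 0.74 + 0.74) = 1
((P -> P) -> R): min(1, 1 − 1 + 0.23) = 0.23
(((P -> P) -> R) -> P): min(1, 1 − 0.23 + 0.74) = 1
((((P -> P) -> R) -> P) -> R): min(1, 1 − 1 + 0.23) = 0.23
(((((P -> P) -> R) -> P) -> R) -> P): min(1, 1 − 0.23 + 0.74) = 1
((((((P -> P) -> R) -> P) -> R) -> P) -> S): min(1, 1 − 1 + 0.97) = 0.97
(((((((P -> P) -> R) -> P) -> R) -> P) -> S) -> S): min(1, 1 − 0.97 + 0.97) = 1
((((((((P -> P) -> R) -> P) -> R) -> P) -> S) -> S) -> S): min(1, 1 − 1 + 0.97) = 0.97
~S: Łukasiewicz ¬ gives 1 − 0.97 = 0.03
(((((((((P -> P) -> R) -> P) -> R) -> P) -> S) -> S) -> S) -> ~S): min(1, 1 − 0.97 + 0.03) = 0.06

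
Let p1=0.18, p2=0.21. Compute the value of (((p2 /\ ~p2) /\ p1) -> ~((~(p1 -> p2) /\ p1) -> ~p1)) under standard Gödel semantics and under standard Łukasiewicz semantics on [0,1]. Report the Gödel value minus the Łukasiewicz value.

0.18

Gödel evaluation:
  ~p2: Gödel ¬ of 0.21 = 0 (operand ≠ 0)
  (p2 /\ ~p2) = min(0.21, 0) = 0
  ((p2 /\ ~p2) /\ p1) = min(0, 0.18) = 0
  (p1 -> p2): 0.18 ≤ 0.21, so result = 1
  ~(p1 -> p2): Gödel ¬ of 1 = 0 (operand ≠ 0)
  (~(p1 -> p2) /\ p1) = min(0, 0.18) = 0
  ~p1: Gödel ¬ of 0.18 = 0 (operand ≠ 0)
  ((~(p1 -> p2) /\ p1) -> ~p1): 0 ≤ 0, so result = 1
  ~((~(p1 -> p2) /\ p1) -> ~p1): Gödel ¬ of 1 = 0 (operand ≠ 0)
  (((p2 /\ ~p2) /\ p1) -> ~((~(p1 -> p2) /\ p1) -> ~p1)): 0 ≤ 0, so result = 1
  Gödel value = 1
Łukasiewicz evaluation:
  ~p2: Łukasiewicz ¬ gives 1 − 0.21 = 0.79
  (p2 /\ ~p2) = min(0.21, 0.79) = 0.21
  ((p2 /\ ~p2) /\ p1) = min(0.21, 0.18) = 0.18
  (p1 -> p2): min(1, 1 − 0.18 + 0.21) = 1
  ~(p1 -> p2): Łukasiewicz ¬ gives 1 − 1 = 0
  (~(p1 -> p2) /\ p1) = min(0, 0.18) = 0
  ~p1: Łukasiewicz ¬ gives 1 − 0.18 = 0.82
  ((~(p1 -> p2) /\ p1) -> ~p1): min(1, 1 − 0 + 0.82) = 1
  ~((~(p1 -> p2) /\ p1) -> ~p1): Łukasiewicz ¬ gives 1 − 1 = 0
  (((p2 /\ ~p2) /\ p1) -> ~((~(p1 -> p2) /\ p1) -> ~p1)): min(1, 1 − 0.18 + 0) = 0.82
  Łukasiewicz value = 0.82
Difference: 1 − 0.82 = 0.18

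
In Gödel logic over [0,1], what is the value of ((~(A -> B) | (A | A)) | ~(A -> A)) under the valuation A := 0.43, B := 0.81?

(A -> B): 0.43 ≤ 0.81, so result = 1
~(A -> B): Gödel ¬ of 1 = 0 (operand ≠ 0)
(A | A) = max(0.43, 0.43) = 0.43
(~(A -> B) | (A | A)) = max(0, 0.43) = 0.43
(A -> A): 0.43 ≤ 0.43, so result = 1
~(A -> A): Gödel ¬ of 1 = 0 (operand ≠ 0)
((~(A -> B) | (A | A)) | ~(A -> A)) = max(0.43, 0) = 0.43

0.43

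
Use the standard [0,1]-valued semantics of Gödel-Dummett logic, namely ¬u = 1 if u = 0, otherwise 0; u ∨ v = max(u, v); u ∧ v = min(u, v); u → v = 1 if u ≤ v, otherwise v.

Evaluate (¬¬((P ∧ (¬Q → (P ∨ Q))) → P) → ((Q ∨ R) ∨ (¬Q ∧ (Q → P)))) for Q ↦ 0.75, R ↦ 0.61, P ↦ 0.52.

¬Q: Gödel ¬ of 0.75 = 0 (operand ≠ 0)
(P ∨ Q) = max(0.52, 0.75) = 0.75
(¬Q → (P ∨ Q)): 0 ≤ 0.75, so result = 1
(P ∧ (¬Q → (P ∨ Q))) = min(0.52, 1) = 0.52
((P ∧ (¬Q → (P ∨ Q))) → P): 0.52 ≤ 0.52, so result = 1
¬((P ∧ (¬Q → (P ∨ Q))) → P): Gödel ¬ of 1 = 0 (operand ≠ 0)
¬¬((P ∧ (¬Q → (P ∨ Q))) → P): Gödel ¬ of 0 = 1 (operand is 0)
(Q ∨ R) = max(0.75, 0.61) = 0.75
¬Q: Gödel ¬ of 0.75 = 0 (operand ≠ 0)
(Q → P): 0.75 > 0.52, so result = 0.52
(¬Q ∧ (Q → P)) = min(0, 0.52) = 0
((Q ∨ R) ∨ (¬Q ∧ (Q → P))) = max(0.75, 0) = 0.75
(¬¬((P ∧ (¬Q → (P ∨ Q))) → P) → ((Q ∨ R) ∨ (¬Q ∧ (Q → P)))): 1 > 0.75, so result = 0.75

0.75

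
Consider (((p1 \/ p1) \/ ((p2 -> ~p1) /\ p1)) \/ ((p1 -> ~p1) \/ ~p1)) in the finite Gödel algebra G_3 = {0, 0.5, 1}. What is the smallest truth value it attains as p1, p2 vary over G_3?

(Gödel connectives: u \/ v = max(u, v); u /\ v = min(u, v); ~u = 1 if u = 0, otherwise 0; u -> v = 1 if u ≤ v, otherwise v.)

0.50

The minimum is attained at p1 = 0.5, p2 = 0:
  (p1 \/ p1) = max(0.5, 0.5) = 0.5
  ~p1: Gödel ¬ of 0.5 = 0 (operand ≠ 0)
  (p2 -> ~p1): 0 ≤ 0, so result = 1
  ((p2 -> ~p1) /\ p1) = min(1, 0.5) = 0.5
  ((p1 \/ p1) \/ ((p2 -> ~p1) /\ p1)) = max(0.5, 0.5) = 0.5
  ~p1: Gödel ¬ of 0.5 = 0 (operand ≠ 0)
  (p1 -> ~p1): 0.5 > 0, so result = 0
  ~p1: Gödel ¬ of 0.5 = 0 (operand ≠ 0)
  ((p1 -> ~p1) \/ ~p1) = max(0, 0) = 0
  (((p1 \/ p1) \/ ((p2 -> ~p1) /\ p1)) \/ ((p1 -> ~p1) \/ ~p1)) = max(0.5, 0) = 0.5
Checking all 9 assignments confirms none give a value below 0.50.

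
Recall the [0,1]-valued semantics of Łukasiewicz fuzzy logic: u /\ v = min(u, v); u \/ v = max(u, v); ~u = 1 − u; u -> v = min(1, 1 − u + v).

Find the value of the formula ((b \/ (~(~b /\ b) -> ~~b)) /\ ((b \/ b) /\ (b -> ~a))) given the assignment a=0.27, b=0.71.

0.71

~b: Łukasiewicz ¬ gives 1 − 0.71 = 0.29
(~b /\ b) = min(0.29, 0.71) = 0.29
~(~b /\ b): Łukasiewicz ¬ gives 1 − 0.29 = 0.71
~b: Łukasiewicz ¬ gives 1 − 0.71 = 0.29
~~b: Łukasiewicz ¬ gives 1 − 0.29 = 0.71
(~(~b /\ b) -> ~~b): min(1, 1 − 0.71 + 0.71) = 1
(b \/ (~(~b /\ b) -> ~~b)) = max(0.71, 1) = 1
(b \/ b) = max(0.71, 0.71) = 0.71
~a: Łukasiewicz ¬ gives 1 − 0.27 = 0.73
(b -> ~a): min(1, 1 − 0.71 + 0.73) = 1
((b \/ b) /\ (b -> ~a)) = min(0.71, 1) = 0.71
((b \/ (~(~b /\ b) -> ~~b)) /\ ((b \/ b) /\ (b -> ~a))) = min(1, 0.71) = 0.71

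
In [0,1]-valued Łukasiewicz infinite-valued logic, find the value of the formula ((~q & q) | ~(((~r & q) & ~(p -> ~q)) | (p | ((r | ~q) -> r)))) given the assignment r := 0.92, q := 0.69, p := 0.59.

0.31

~q: Łukasiewicz ¬ gives 1 − 0.69 = 0.31
(~q & q) = min(0.31, 0.69) = 0.31
~r: Łukasiewicz ¬ gives 1 − 0.92 = 0.08
(~r & q) = min(0.08, 0.69) = 0.08
~q: Łukasiewicz ¬ gives 1 − 0.69 = 0.31
(p -> ~q): min(1, 1 − 0.59 + 0.31) = 0.72
~(p -> ~q): Łukasiewicz ¬ gives 1 − 0.72 = 0.28
((~r & q) & ~(p -> ~q)) = min(0.08, 0.28) = 0.08
~q: Łukasiewicz ¬ gives 1 − 0.69 = 0.31
(r | ~q) = max(0.92, 0.31) = 0.92
((r | ~q) -> r): min(1, 1 − 0.92 + 0.92) = 1
(p | ((r | ~q) -> r)) = max(0.59, 1) = 1
(((~r & q) & ~(p -> ~q)) | (p | ((r | ~q) -> r))) = max(0.08, 1) = 1
~(((~r & q) & ~(p -> ~q)) | (p | ((r | ~q) -> r))): Łukasiewicz ¬ gives 1 − 1 = 0
((~q & q) | ~(((~r & q) & ~(p -> ~q)) | (p | ((r | ~q) -> r)))) = max(0.31, 0) = 0.31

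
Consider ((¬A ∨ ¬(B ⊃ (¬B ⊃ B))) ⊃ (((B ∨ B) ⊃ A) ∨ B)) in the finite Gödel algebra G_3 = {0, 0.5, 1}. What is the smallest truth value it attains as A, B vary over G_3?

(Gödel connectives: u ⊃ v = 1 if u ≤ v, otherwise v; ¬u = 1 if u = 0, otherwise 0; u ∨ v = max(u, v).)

0.50

The minimum is attained at A = 0, B = 0.5:
  ¬A: Gödel ¬ of 0 = 1 (operand is 0)
  ¬B: Gödel ¬ of 0.5 = 0 (operand ≠ 0)
  (¬B ⊃ B): 0 ≤ 0.5, so result = 1
  (B ⊃ (¬B ⊃ B)): 0.5 ≤ 1, so result = 1
  ¬(B ⊃ (¬B ⊃ B)): Gödel ¬ of 1 = 0 (operand ≠ 0)
  (¬A ∨ ¬(B ⊃ (¬B ⊃ B))) = max(1, 0) = 1
  (B ∨ B) = max(0.5, 0.5) = 0.5
  ((B ∨ B) ⊃ A): 0.5 > 0, so result = 0
  (((B ∨ B) ⊃ A) ∨ B) = max(0, 0.5) = 0.5
  ((¬A ∨ ¬(B ⊃ (¬B ⊃ B))) ⊃ (((B ∨ B) ⊃ A) ∨ B)): 1 > 0.5, so result = 0.5
Checking all 9 assignments confirms none give a value below 0.50.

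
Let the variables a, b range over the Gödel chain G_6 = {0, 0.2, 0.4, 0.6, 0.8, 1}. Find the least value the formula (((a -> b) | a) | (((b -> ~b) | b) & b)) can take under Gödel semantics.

The minimum is attained at a = 0.2, b = 0:
  (a -> b): 0.2 > 0, so result = 0
  ((a -> b) | a) = max(0, 0.2) = 0.2
  ~b: Gödel ¬ of 0 = 1 (operand is 0)
  (b -> ~b): 0 ≤ 1, so result = 1
  ((b -> ~b) | b) = max(1, 0) = 1
  (((b -> ~b) | b) & b) = min(1, 0) = 0
  (((a -> b) | a) | (((b -> ~b) | b) & b)) = max(0.2, 0) = 0.2
Checking all 36 assignments confirms none give a value below 0.20.

0.20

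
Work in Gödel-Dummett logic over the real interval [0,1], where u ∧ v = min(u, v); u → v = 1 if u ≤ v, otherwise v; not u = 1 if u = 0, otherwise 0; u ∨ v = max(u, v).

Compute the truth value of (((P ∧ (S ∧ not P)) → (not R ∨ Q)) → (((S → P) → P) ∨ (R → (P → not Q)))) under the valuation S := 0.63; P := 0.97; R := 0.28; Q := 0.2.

not P: Gödel ¬ of 0.97 = 0 (operand ≠ 0)
(S ∧ not P) = min(0.63, 0) = 0
(P ∧ (S ∧ not P)) = min(0.97, 0) = 0
not R: Gödel ¬ of 0.28 = 0 (operand ≠ 0)
(not R ∨ Q) = max(0, 0.2) = 0.2
((P ∧ (S ∧ not P)) → (not R ∨ Q)): 0 ≤ 0.2, so result = 1
(S → P): 0.63 ≤ 0.97, so result = 1
((S → P) → P): 1 > 0.97, so result = 0.97
not Q: Gödel ¬ of 0.2 = 0 (operand ≠ 0)
(P → not Q): 0.97 > 0, so result = 0
(R → (P → not Q)): 0.28 > 0, so result = 0
(((S → P) → P) ∨ (R → (P → not Q))) = max(0.97, 0) = 0.97
(((P ∧ (S ∧ not P)) → (not R ∨ Q)) → (((S → P) → P) ∨ (R → (P → not Q)))): 1 > 0.97, so result = 0.97

0.97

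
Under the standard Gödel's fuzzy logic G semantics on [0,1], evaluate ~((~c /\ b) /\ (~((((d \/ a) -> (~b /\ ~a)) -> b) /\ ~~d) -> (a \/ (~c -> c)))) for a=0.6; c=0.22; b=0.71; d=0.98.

1.00

~c: Gödel ¬ of 0.22 = 0 (operand ≠ 0)
(~c /\ b) = min(0, 0.71) = 0
(d \/ a) = max(0.98, 0.6) = 0.98
~b: Gödel ¬ of 0.71 = 0 (operand ≠ 0)
~a: Gödel ¬ of 0.6 = 0 (operand ≠ 0)
(~b /\ ~a) = min(0, 0) = 0
((d \/ a) -> (~b /\ ~a)): 0.98 > 0, so result = 0
(((d \/ a) -> (~b /\ ~a)) -> b): 0 ≤ 0.71, so result = 1
~d: Gödel ¬ of 0.98 = 0 (operand ≠ 0)
~~d: Gödel ¬ of 0 = 1 (operand is 0)
((((d \/ a) -> (~b /\ ~a)) -> b) /\ ~~d) = min(1, 1) = 1
~((((d \/ a) -> (~b /\ ~a)) -> b) /\ ~~d): Gödel ¬ of 1 = 0 (operand ≠ 0)
~c: Gödel ¬ of 0.22 = 0 (operand ≠ 0)
(~c -> c): 0 ≤ 0.22, so result = 1
(a \/ (~c -> c)) = max(0.6, 1) = 1
(~((((d \/ a) -> (~b /\ ~a)) -> b) /\ ~~d) -> (a \/ (~c -> c))): 0 ≤ 1, so result = 1
((~c /\ b) /\ (~((((d \/ a) -> (~b /\ ~a)) -> b) /\ ~~d) -> (a \/ (~c -> c)))) = min(0, 1) = 0
~((~c /\ b) /\ (~((((d \/ a) -> (~b /\ ~a)) -> b) /\ ~~d) -> (a \/ (~c -> c)))): Gödel ¬ of 0 = 1 (operand is 0)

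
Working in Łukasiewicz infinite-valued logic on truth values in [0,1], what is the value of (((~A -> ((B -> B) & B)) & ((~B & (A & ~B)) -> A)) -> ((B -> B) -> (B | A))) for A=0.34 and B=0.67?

0.67

~A: Łukasiewicz ¬ gives 1 − 0.34 = 0.66
(B -> B): min(1, 1 − 0.67 + 0.67) = 1
((B -> B) & B) = min(1, 0.67) = 0.67
(~A -> ((B -> B) & B)): min(1, 1 − 0.66 + 0.67) = 1
~B: Łukasiewicz ¬ gives 1 − 0.67 = 0.33
~B: Łukasiewicz ¬ gives 1 − 0.67 = 0.33
(A & ~B) = min(0.34, 0.33) = 0.33
(~B & (A & ~B)) = min(0.33, 0.33) = 0.33
((~B & (A & ~B)) -> A): min(1, 1 − 0.33 + 0.34) = 1
((~A -> ((B -> B) & B)) & ((~B & (A & ~B)) -> A)) = min(1, 1) = 1
(B -> B): min(1, 1 − 0.67 + 0.67) = 1
(B | A) = max(0.67, 0.34) = 0.67
((B -> B) -> (B | A)): min(1, 1 − 1 + 0.67) = 0.67
(((~A -> ((B -> B) & B)) & ((~B & (A & ~B)) -> A)) -> ((B -> B) -> (B | A))): min(1, 1 − 1 + 0.67) = 0.67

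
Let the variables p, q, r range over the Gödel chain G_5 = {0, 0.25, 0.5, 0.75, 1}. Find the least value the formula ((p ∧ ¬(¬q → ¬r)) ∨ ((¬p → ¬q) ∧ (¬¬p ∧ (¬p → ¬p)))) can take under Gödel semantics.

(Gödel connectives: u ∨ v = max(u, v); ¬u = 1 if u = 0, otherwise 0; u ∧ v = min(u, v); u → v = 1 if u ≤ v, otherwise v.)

The minimum is attained at p = 0, q = 0, r = 0:
  ¬q: Gödel ¬ of 0 = 1 (operand is 0)
  ¬r: Gödel ¬ of 0 = 1 (operand is 0)
  (¬q → ¬r): 1 ≤ 1, so result = 1
  ¬(¬q → ¬r): Gödel ¬ of 1 = 0 (operand ≠ 0)
  (p ∧ ¬(¬q → ¬r)) = min(0, 0) = 0
  ¬p: Gödel ¬ of 0 = 1 (operand is 0)
  ¬q: Gödel ¬ of 0 = 1 (operand is 0)
  (¬p → ¬q): 1 ≤ 1, so result = 1
  ¬p: Gödel ¬ of 0 = 1 (operand is 0)
  ¬¬p: Gödel ¬ of 1 = 0 (operand ≠ 0)
  ¬p: Gödel ¬ of 0 = 1 (operand is 0)
  ¬p: Gödel ¬ of 0 = 1 (operand is 0)
  (¬p → ¬p): 1 ≤ 1, so result = 1
  (¬¬p ∧ (¬p → ¬p)) = min(0, 1) = 0
  ((¬p → ¬q) ∧ (¬¬p ∧ (¬p → ¬p))) = min(1, 0) = 0
  ((p ∧ ¬(¬q → ¬r)) ∨ ((¬p → ¬q) ∧ (¬¬p ∧ (¬p → ¬p)))) = max(0, 0) = 0
Checking all 125 assignments confirms none give a value below 0.00.

0.00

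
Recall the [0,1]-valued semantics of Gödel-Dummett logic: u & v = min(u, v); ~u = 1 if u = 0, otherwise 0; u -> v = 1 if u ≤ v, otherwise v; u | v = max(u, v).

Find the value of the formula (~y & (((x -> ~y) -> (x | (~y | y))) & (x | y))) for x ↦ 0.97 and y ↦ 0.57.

0.00

~y: Gödel ¬ of 0.57 = 0 (operand ≠ 0)
~y: Gödel ¬ of 0.57 = 0 (operand ≠ 0)
(x -> ~y): 0.97 > 0, so result = 0
~y: Gödel ¬ of 0.57 = 0 (operand ≠ 0)
(~y | y) = max(0, 0.57) = 0.57
(x | (~y | y)) = max(0.97, 0.57) = 0.97
((x -> ~y) -> (x | (~y | y))): 0 ≤ 0.97, so result = 1
(x | y) = max(0.97, 0.57) = 0.97
(((x -> ~y) -> (x | (~y | y))) & (x | y)) = min(1, 0.97) = 0.97
(~y & (((x -> ~y) -> (x | (~y | y))) & (x | y))) = min(0, 0.97) = 0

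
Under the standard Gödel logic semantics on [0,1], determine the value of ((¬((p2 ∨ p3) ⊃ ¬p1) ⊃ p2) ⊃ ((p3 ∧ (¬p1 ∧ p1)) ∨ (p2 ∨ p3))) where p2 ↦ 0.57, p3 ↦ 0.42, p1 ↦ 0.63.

(p2 ∨ p3) = max(0.57, 0.42) = 0.57
¬p1: Gödel ¬ of 0.63 = 0 (operand ≠ 0)
((p2 ∨ p3) ⊃ ¬p1): 0.57 > 0, so result = 0
¬((p2 ∨ p3) ⊃ ¬p1): Gödel ¬ of 0 = 1 (operand is 0)
(¬((p2 ∨ p3) ⊃ ¬p1) ⊃ p2): 1 > 0.57, so result = 0.57
¬p1: Gödel ¬ of 0.63 = 0 (operand ≠ 0)
(¬p1 ∧ p1) = min(0, 0.63) = 0
(p3 ∧ (¬p1 ∧ p1)) = min(0.42, 0) = 0
(p2 ∨ p3) = max(0.57, 0.42) = 0.57
((p3 ∧ (¬p1 ∧ p1)) ∨ (p2 ∨ p3)) = max(0, 0.57) = 0.57
((¬((p2 ∨ p3) ⊃ ¬p1) ⊃ p2) ⊃ ((p3 ∧ (¬p1 ∧ p1)) ∨ (p2 ∨ p3))): 0.57 ≤ 0.57, so result = 1

1.00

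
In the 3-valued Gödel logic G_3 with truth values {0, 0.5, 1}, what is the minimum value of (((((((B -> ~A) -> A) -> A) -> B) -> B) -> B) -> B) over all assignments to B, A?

0.50

The minimum is attained at B = 0.5, A = 0.5:
  ~A: Gödel ¬ of 0.5 = 0 (operand ≠ 0)
  (B -> ~A): 0.5 > 0, so result = 0
  ((B -> ~A) -> A): 0 ≤ 0.5, so result = 1
  (((B -> ~A) -> A) -> A): 1 > 0.5, so result = 0.5
  ((((B -> ~A) -> A) -> A) -> B): 0.5 ≤ 0.5, so result = 1
  (((((B -> ~A) -> A) -> A) -> B) -> B): 1 > 0.5, so result = 0.5
  ((((((B -> ~A) -> A) -> A) -> B) -> B) -> B): 0.5 ≤ 0.5, so result = 1
  (((((((B -> ~A) -> A) -> A) -> B) -> B) -> B) -> B): 1 > 0.5, so result = 0.5
Checking all 9 assignments confirms none give a value below 0.50.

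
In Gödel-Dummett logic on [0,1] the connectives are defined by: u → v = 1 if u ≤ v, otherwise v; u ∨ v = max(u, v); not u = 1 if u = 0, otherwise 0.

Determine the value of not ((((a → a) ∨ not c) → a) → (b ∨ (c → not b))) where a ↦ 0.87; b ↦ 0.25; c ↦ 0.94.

(a → a): 0.87 ≤ 0.87, so result = 1
not c: Gödel ¬ of 0.94 = 0 (operand ≠ 0)
((a → a) ∨ not c) = max(1, 0) = 1
(((a → a) ∨ not c) → a): 1 > 0.87, so result = 0.87
not b: Gödel ¬ of 0.25 = 0 (operand ≠ 0)
(c → not b): 0.94 > 0, so result = 0
(b ∨ (c → not b)) = max(0.25, 0) = 0.25
((((a → a) ∨ not c) → a) → (b ∨ (c → not b))): 0.87 > 0.25, so result = 0.25
not ((((a → a) ∨ not c) → a) → (b ∨ (c → not b))): Gödel ¬ of 0.25 = 0 (operand ≠ 0)

0.00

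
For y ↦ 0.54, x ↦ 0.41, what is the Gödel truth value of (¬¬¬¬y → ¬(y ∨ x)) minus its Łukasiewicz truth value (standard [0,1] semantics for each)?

Gödel evaluation:
  ¬y: Gödel ¬ of 0.54 = 0 (operand ≠ 0)
  ¬¬y: Gödel ¬ of 0 = 1 (operand is 0)
  ¬¬¬y: Gödel ¬ of 1 = 0 (operand ≠ 0)
  ¬¬¬¬y: Gödel ¬ of 0 = 1 (operand is 0)
  (y ∨ x) = max(0.54, 0.41) = 0.54
  ¬(y ∨ x): Gödel ¬ of 0.54 = 0 (operand ≠ 0)
  (¬¬¬¬y → ¬(y ∨ x)): 1 > 0, so result = 0
  Gödel value = 0
Łukasiewicz evaluation:
  ¬y: Łukasiewicz ¬ gives 1 − 0.54 = 0.46
  ¬¬y: Łukasiewicz ¬ gives 1 − 0.46 = 0.54
  ¬¬¬y: Łukasiewicz ¬ gives 1 − 0.54 = 0.46
  ¬¬¬¬y: Łukasiewicz ¬ gives 1 − 0.46 = 0.54
  (y ∨ x) = max(0.54, 0.41) = 0.54
  ¬(y ∨ x): Łukasiewicz ¬ gives 1 − 0.54 = 0.46
  (¬¬¬¬y → ¬(y ∨ x)): min(1, 1 − 0.54 + 0.46) = 0.92
  Łukasiewicz value = 0.92
Difference: 0 − 0.92 = -0.92

-0.92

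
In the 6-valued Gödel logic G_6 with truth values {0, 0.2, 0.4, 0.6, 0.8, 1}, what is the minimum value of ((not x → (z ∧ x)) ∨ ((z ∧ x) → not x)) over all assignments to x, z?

Every assignment gives 1. For instance at x = 0, z = 0:
  not x: Gödel ¬ of 0 = 1 (operand is 0)
  (z ∧ x) = min(0, 0) = 0
  (not x → (z ∧ x)): 1 > 0, so result = 0
  (z ∧ x) = min(0, 0) = 0
  not x: Gödel ¬ of 0 = 1 (operand is 0)
  ((z ∧ x) → not x): 0 ≤ 1, so result = 1
  ((not x → (z ∧ x)) ∨ ((z ∧ x) → not x)) = max(0, 1) = 1
All 36 assignments give value 1 — the formula is a G_6-tautology.

1.00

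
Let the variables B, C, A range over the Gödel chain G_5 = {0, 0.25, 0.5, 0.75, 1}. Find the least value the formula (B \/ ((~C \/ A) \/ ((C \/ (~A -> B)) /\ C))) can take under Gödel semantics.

The minimum is attained at B = 0, C = 0.25, A = 0:
  ~C: Gödel ¬ of 0.25 = 0 (operand ≠ 0)
  (~C \/ A) = max(0, 0) = 0
  ~A: Gödel ¬ of 0 = 1 (operand is 0)
  (~A -> B): 1 > 0, so result = 0
  (C \/ (~A -> B)) = max(0.25, 0) = 0.25
  ((C \/ (~A -> B)) /\ C) = min(0.25, 0.25) = 0.25
  ((~C \/ A) \/ ((C \/ (~A -> B)) /\ C)) = max(0, 0.25) = 0.25
  (B \/ ((~C \/ A) \/ ((C \/ (~A -> B)) /\ C))) = max(0, 0.25) = 0.25
Checking all 125 assignments confirms none give a value below 0.25.

0.25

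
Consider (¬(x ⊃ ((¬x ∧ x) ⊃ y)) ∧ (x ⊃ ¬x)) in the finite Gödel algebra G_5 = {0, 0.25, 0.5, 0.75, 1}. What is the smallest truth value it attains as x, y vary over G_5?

0.00

The minimum is attained at x = 0, y = 0:
  ¬x: Gödel ¬ of 0 = 1 (operand is 0)
  (¬x ∧ x) = min(1, 0) = 0
  ((¬x ∧ x) ⊃ y): 0 ≤ 0, so result = 1
  (x ⊃ ((¬x ∧ x) ⊃ y)): 0 ≤ 1, so result = 1
  ¬(x ⊃ ((¬x ∧ x) ⊃ y)): Gödel ¬ of 1 = 0 (operand ≠ 0)
  ¬x: Gödel ¬ of 0 = 1 (operand is 0)
  (x ⊃ ¬x): 0 ≤ 1, so result = 1
  (¬(x ⊃ ((¬x ∧ x) ⊃ y)) ∧ (x ⊃ ¬x)) = min(0, 1) = 0
Checking all 25 assignments confirms none give a value below 0.00.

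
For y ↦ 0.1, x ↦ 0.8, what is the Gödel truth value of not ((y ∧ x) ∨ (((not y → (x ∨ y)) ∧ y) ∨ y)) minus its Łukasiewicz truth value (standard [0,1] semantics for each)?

Gödel evaluation:
  (y ∧ x) = min(0.1, 0.8) = 0.1
  not y: Gödel ¬ of 0.1 = 0 (operand ≠ 0)
  (x ∨ y) = max(0.8, 0.1) = 0.8
  (not y → (x ∨ y)): 0 ≤ 0.8, so result = 1
  ((not y → (x ∨ y)) ∧ y) = min(1, 0.1) = 0.1
  (((not y → (x ∨ y)) ∧ y) ∨ y) = max(0.1, 0.1) = 0.1
  ((y ∧ x) ∨ (((not y → (x ∨ y)) ∧ y) ∨ y)) = max(0.1, 0.1) = 0.1
  not ((y ∧ x) ∨ (((not y → (x ∨ y)) ∧ y) ∨ y)): Gödel ¬ of 0.1 = 0 (operand ≠ 0)
  Gödel value = 0
Łukasiewicz evaluation:
  (y ∧ x) = min(0.1, 0.8) = 0.1
  not y: Łukasiewicz ¬ gives 1 − 0.1 = 0.9
  (x ∨ y) = max(0.8, 0.1) = 0.8
  (not y → (x ∨ y)): min(1, 1 − 0.9 + 0.8) = 0.9
  ((not y → (x ∨ y)) ∧ y) = min(0.9, 0.1) = 0.1
  (((not y → (x ∨ y)) ∧ y) ∨ y) = max(0.1, 0.1) = 0.1
  ((y ∧ x) ∨ (((not y → (x ∨ y)) ∧ y) ∨ y)) = max(0.1, 0.1) = 0.1
  not ((y ∧ x) ∨ (((not y → (x ∨ y)) ∧ y) ∨ y)): Łukasiewicz ¬ gives 1 − 0.1 = 0.9
  Łukasiewicz value = 0.9
Difference: 0 − 0.9 = -0.90

-0.90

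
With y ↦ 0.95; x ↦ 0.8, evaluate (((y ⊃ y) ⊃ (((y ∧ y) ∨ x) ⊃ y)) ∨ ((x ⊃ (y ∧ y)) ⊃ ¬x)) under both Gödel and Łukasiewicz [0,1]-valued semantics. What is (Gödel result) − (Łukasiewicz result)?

0.00

Gödel evaluation:
  (y ⊃ y): 0.95 ≤ 0.95, so result = 1
  (y ∧ y) = min(0.95, 0.95) = 0.95
  ((y ∧ y) ∨ x) = max(0.95, 0.8) = 0.95
  (((y ∧ y) ∨ x) ⊃ y): 0.95 ≤ 0.95, so result = 1
  ((y ⊃ y) ⊃ (((y ∧ y) ∨ x) ⊃ y)): 1 ≤ 1, so result = 1
  (y ∧ y) = min(0.95, 0.95) = 0.95
  (x ⊃ (y ∧ y)): 0.8 ≤ 0.95, so result = 1
  ¬x: Gödel ¬ of 0.8 = 0 (operand ≠ 0)
  ((x ⊃ (y ∧ y)) ⊃ ¬x): 1 > 0, so result = 0
  (((y ⊃ y) ⊃ (((y ∧ y) ∨ x) ⊃ y)) ∨ ((x ⊃ (y ∧ y)) ⊃ ¬x)) = max(1, 0) = 1
  Gödel value = 1
Łukasiewicz evaluation:
  (y ⊃ y): min(1, 1 − 0.95 + 0.95) = 1
  (y ∧ y) = min(0.95, 0.95) = 0.95
  ((y ∧ y) ∨ x) = max(0.95, 0.8) = 0.95
  (((y ∧ y) ∨ x) ⊃ y): min(1, 1 − 0.95 + 0.95) = 1
  ((y ⊃ y) ⊃ (((y ∧ y) ∨ x) ⊃ y)): min(1, 1 − 1 + 1) = 1
  (y ∧ y) = min(0.95, 0.95) = 0.95
  (x ⊃ (y ∧ y)): min(1, 1 − 0.8 + 0.95) = 1
  ¬x: Łukasiewicz ¬ gives 1 − 0.8 = 0.2
  ((x ⊃ (y ∧ y)) ⊃ ¬x): min(1, 1 − 1 + 0.2) = 0.2
  (((y ⊃ y) ⊃ (((y ∧ y) ∨ x) ⊃ y)) ∨ ((x ⊃ (y ∧ y)) ⊃ ¬x)) = max(1, 0.2) = 1
  Łukasiewicz value = 1
Difference: 1 − 1 = 0.00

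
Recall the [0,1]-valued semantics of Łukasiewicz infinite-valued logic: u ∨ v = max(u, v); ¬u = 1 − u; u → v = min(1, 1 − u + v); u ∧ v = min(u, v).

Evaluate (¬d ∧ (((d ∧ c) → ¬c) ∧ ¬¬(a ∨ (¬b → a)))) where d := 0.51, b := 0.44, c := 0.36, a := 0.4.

¬d: Łukasiewicz ¬ gives 1 − 0.51 = 0.49
(d ∧ c) = min(0.51, 0.36) = 0.36
¬c: Łukasiewicz ¬ gives 1 − 0.36 = 0.64
((d ∧ c) → ¬c): min(1, 1 − 0.36 + 0.64) = 1
¬b: Łukasiewicz ¬ gives 1 − 0.44 = 0.56
(¬b → a): min(1, 1 − 0.56 + 0.4) = 0.84
(a ∨ (¬b → a)) = max(0.4, 0.84) = 0.84
¬(a ∨ (¬b → a)): Łukasiewicz ¬ gives 1 − 0.84 = 0.16
¬¬(a ∨ (¬b → a)): Łukasiewicz ¬ gives 1 − 0.16 = 0.84
(((d ∧ c) → ¬c) ∧ ¬¬(a ∨ (¬b → a))) = min(1, 0.84) = 0.84
(¬d ∧ (((d ∧ c) → ¬c) ∧ ¬¬(a ∨ (¬b → a)))) = min(0.49, 0.84) = 0.49

0.49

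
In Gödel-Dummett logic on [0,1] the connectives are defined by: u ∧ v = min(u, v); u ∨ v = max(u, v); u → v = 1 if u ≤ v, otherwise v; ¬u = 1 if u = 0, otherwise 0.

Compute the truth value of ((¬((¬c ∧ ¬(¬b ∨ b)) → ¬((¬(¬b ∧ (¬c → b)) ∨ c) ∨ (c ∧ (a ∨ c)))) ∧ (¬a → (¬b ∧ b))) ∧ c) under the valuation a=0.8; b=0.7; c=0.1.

0.00

¬c: Gödel ¬ of 0.1 = 0 (operand ≠ 0)
¬b: Gödel ¬ of 0.7 = 0 (operand ≠ 0)
(¬b ∨ b) = max(0, 0.7) = 0.7
¬(¬b ∨ b): Gödel ¬ of 0.7 = 0 (operand ≠ 0)
(¬c ∧ ¬(¬b ∨ b)) = min(0, 0) = 0
¬b: Gödel ¬ of 0.7 = 0 (operand ≠ 0)
¬c: Gödel ¬ of 0.1 = 0 (operand ≠ 0)
(¬c → b): 0 ≤ 0.7, so result = 1
(¬b ∧ (¬c → b)) = min(0, 1) = 0
¬(¬b ∧ (¬c → b)): Gödel ¬ of 0 = 1 (operand is 0)
(¬(¬b ∧ (¬c → b)) ∨ c) = max(1, 0.1) = 1
(a ∨ c) = max(0.8, 0.1) = 0.8
(c ∧ (a ∨ c)) = min(0.1, 0.8) = 0.1
((¬(¬b ∧ (¬c → b)) ∨ c) ∨ (c ∧ (a ∨ c))) = max(1, 0.1) = 1
¬((¬(¬b ∧ (¬c → b)) ∨ c) ∨ (c ∧ (a ∨ c))): Gödel ¬ of 1 = 0 (operand ≠ 0)
((¬c ∧ ¬(¬b ∨ b)) → ¬((¬(¬b ∧ (¬c → b)) ∨ c) ∨ (c ∧ (a ∨ c)))): 0 ≤ 0, so result = 1
¬((¬c ∧ ¬(¬b ∨ b)) → ¬((¬(¬b ∧ (¬c → b)) ∨ c) ∨ (c ∧ (a ∨ c)))): Gödel ¬ of 1 = 0 (operand ≠ 0)
¬a: Gödel ¬ of 0.8 = 0 (operand ≠ 0)
¬b: Gödel ¬ of 0.7 = 0 (operand ≠ 0)
(¬b ∧ b) = min(0, 0.7) = 0
(¬a → (¬b ∧ b)): 0 ≤ 0, so result = 1
(¬((¬c ∧ ¬(¬b ∨ b)) → ¬((¬(¬b ∧ (¬c → b)) ∨ c) ∨ (c ∧ (a ∨ c)))) ∧ (¬a → (¬b ∧ b))) = min(0, 1) = 0
((¬((¬c ∧ ¬(¬b ∨ b)) → ¬((¬(¬b ∧ (¬c → b)) ∨ c) ∨ (c ∧ (a ∨ c)))) ∧ (¬a → (¬b ∧ b))) ∧ c) = min(0, 0.1) = 0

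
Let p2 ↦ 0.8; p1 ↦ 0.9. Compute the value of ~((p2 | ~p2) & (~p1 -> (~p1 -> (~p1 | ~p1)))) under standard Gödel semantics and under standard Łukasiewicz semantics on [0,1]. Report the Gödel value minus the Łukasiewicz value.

-0.20

Gödel evaluation:
  ~p2: Gödel ¬ of 0.8 = 0 (operand ≠ 0)
  (p2 | ~p2) = max(0.8, 0) = 0.8
  ~p1: Gödel ¬ of 0.9 = 0 (operand ≠ 0)
  ~p1: Gödel ¬ of 0.9 = 0 (operand ≠ 0)
  ~p1: Gödel ¬ of 0.9 = 0 (operand ≠ 0)
  ~p1: Gödel ¬ of 0.9 = 0 (operand ≠ 0)
  (~p1 | ~p1) = max(0, 0) = 0
  (~p1 -> (~p1 | ~p1)): 0 ≤ 0, so result = 1
  (~p1 -> (~p1 -> (~p1 | ~p1))): 0 ≤ 1, so result = 1
  ((p2 | ~p2) & (~p1 -> (~p1 -> (~p1 | ~p1)))) = min(0.8, 1) = 0.8
  ~((p2 | ~p2) & (~p1 -> (~p1 -> (~p1 | ~p1)))): Gödel ¬ of 0.8 = 0 (operand ≠ 0)
  Gödel value = 0
Łukasiewicz evaluation:
  ~p2: Łukasiewicz ¬ gives 1 − 0.8 = 0.2
  (p2 | ~p2) = max(0.8, 0.2) = 0.8
  ~p1: Łukasiewicz ¬ gives 1 − 0.9 = 0.1
  ~p1: Łukasiewicz ¬ gives 1 − 0.9 = 0.1
  ~p1: Łukasiewicz ¬ gives 1 − 0.9 = 0.1
  ~p1: Łukasiewicz ¬ gives 1 − 0.9 = 0.1
  (~p1 | ~p1) = max(0.1, 0.1) = 0.1
  (~p1 -> (~p1 | ~p1)): min(1, 1 − 0.1 + 0.1) = 1
  (~p1 -> (~p1 -> (~p1 | ~p1))): min(1, 1 − 0.1 + 1) = 1
  ((p2 | ~p2) & (~p1 -> (~p1 -> (~p1 | ~p1)))) = min(0.8, 1) = 0.8
  ~((p2 | ~p2) & (~p1 -> (~p1 -> (~p1 | ~p1)))): Łukasiewicz ¬ gives 1 − 0.8 = 0.2
  Łukasiewicz value = 0.2
Difference: 0 − 0.2 = -0.20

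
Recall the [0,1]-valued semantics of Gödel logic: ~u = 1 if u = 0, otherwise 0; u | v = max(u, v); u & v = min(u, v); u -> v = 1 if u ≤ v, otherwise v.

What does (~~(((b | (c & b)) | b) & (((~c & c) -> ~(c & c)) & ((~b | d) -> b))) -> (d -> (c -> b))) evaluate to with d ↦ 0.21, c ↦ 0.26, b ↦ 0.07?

0.07

(c & b) = min(0.26, 0.07) = 0.07
(b | (c & b)) = max(0.07, 0.07) = 0.07
((b | (c & b)) | b) = max(0.07, 0.07) = 0.07
~c: Gödel ¬ of 0.26 = 0 (operand ≠ 0)
(~c & c) = min(0, 0.26) = 0
(c & c) = min(0.26, 0.26) = 0.26
~(c & c): Gödel ¬ of 0.26 = 0 (operand ≠ 0)
((~c & c) -> ~(c & c)): 0 ≤ 0, so result = 1
~b: Gödel ¬ of 0.07 = 0 (operand ≠ 0)
(~b | d) = max(0, 0.21) = 0.21
((~b | d) -> b): 0.21 > 0.07, so result = 0.07
(((~c & c) -> ~(c & c)) & ((~b | d) -> b)) = min(1, 0.07) = 0.07
(((b | (c & b)) | b) & (((~c & c) -> ~(c & c)) & ((~b | d) -> b))) = min(0.07, 0.07) = 0.07
~(((b | (c & b)) | b) & (((~c & c) -> ~(c & c)) & ((~b | d) -> b))): Gödel ¬ of 0.07 = 0 (operand ≠ 0)
~~(((b | (c & b)) | b) & (((~c & c) -> ~(c & c)) & ((~b | d) -> b))): Gödel ¬ of 0 = 1 (operand is 0)
(c -> b): 0.26 > 0.07, so result = 0.07
(d -> (c -> b)): 0.21 > 0.07, so result = 0.07
(~~(((b | (c & b)) | b) & (((~c & c) -> ~(c & c)) & ((~b | d) -> b))) -> (d -> (c -> b))): 1 > 0.07, so result = 0.07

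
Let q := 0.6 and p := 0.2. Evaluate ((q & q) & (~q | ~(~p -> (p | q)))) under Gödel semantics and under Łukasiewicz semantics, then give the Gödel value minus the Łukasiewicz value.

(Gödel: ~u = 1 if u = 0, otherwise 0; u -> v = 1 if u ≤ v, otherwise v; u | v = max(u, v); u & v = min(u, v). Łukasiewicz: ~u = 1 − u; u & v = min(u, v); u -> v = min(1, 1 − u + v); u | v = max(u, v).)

-0.40

Gödel evaluation:
  (q & q) = min(0.6, 0.6) = 0.6
  ~q: Gödel ¬ of 0.6 = 0 (operand ≠ 0)
  ~p: Gödel ¬ of 0.2 = 0 (operand ≠ 0)
  (p | q) = max(0.2, 0.6) = 0.6
  (~p -> (p | q)): 0 ≤ 0.6, so result = 1
  ~(~p -> (p | q)): Gödel ¬ of 1 = 0 (operand ≠ 0)
  (~q | ~(~p -> (p | q))) = max(0, 0) = 0
  ((q & q) & (~q | ~(~p -> (p | q)))) = min(0.6, 0) = 0
  Gödel value = 0
Łukasiewicz evaluation:
  (q & q) = min(0.6, 0.6) = 0.6
  ~q: Łukasiewicz ¬ gives 1 − 0.6 = 0.4
  ~p: Łukasiewicz ¬ gives 1 − 0.2 = 0.8
  (p | q) = max(0.2, 0.6) = 0.6
  (~p -> (p | q)): min(1, 1 − 0.8 + 0.6) = 0.8
  ~(~p -> (p | q)): Łukasiewicz ¬ gives 1 − 0.8 = 0.2
  (~q | ~(~p -> (p | q))) = max(0.4, 0.2) = 0.4
  ((q & q) & (~q | ~(~p -> (p | q)))) = min(0.6, 0.4) = 0.4
  Łukasiewicz value = 0.4
Difference: 0 − 0.4 = -0.40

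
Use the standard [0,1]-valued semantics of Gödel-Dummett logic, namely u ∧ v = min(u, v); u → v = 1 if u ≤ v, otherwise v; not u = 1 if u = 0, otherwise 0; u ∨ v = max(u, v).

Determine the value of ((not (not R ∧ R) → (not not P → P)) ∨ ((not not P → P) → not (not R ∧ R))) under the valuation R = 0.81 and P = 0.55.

not R: Gödel ¬ of 0.81 = 0 (operand ≠ 0)
(not R ∧ R) = min(0, 0.81) = 0
not (not R ∧ R): Gödel ¬ of 0 = 1 (operand is 0)
not P: Gödel ¬ of 0.55 = 0 (operand ≠ 0)
not not P: Gödel ¬ of 0 = 1 (operand is 0)
(not not P → P): 1 > 0.55, so result = 0.55
(not (not R ∧ R) → (not not P → P)): 1 > 0.55, so result = 0.55
not P: Gödel ¬ of 0.55 = 0 (operand ≠ 0)
not not P: Gödel ¬ of 0 = 1 (operand is 0)
(not not P → P): 1 > 0.55, so result = 0.55
not R: Gödel ¬ of 0.81 = 0 (operand ≠ 0)
(not R ∧ R) = min(0, 0.81) = 0
not (not R ∧ R): Gödel ¬ of 0 = 1 (operand is 0)
((not not P → P) → not (not R ∧ R)): 0.55 ≤ 1, so result = 1
((not (not R ∧ R) → (not not P → P)) ∨ ((not not P → P) → not (not R ∧ R))) = max(0.55, 1) = 1

1.00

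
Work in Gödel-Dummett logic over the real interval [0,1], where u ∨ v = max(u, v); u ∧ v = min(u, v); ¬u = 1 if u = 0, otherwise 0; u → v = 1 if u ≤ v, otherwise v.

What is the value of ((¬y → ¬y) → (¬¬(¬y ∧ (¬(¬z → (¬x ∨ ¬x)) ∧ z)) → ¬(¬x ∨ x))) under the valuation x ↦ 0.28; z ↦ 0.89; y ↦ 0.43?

¬y: Gödel ¬ of 0.43 = 0 (operand ≠ 0)
¬y: Gödel ¬ of 0.43 = 0 (operand ≠ 0)
(¬y → ¬y): 0 ≤ 0, so result = 1
¬y: Gödel ¬ of 0.43 = 0 (operand ≠ 0)
¬z: Gödel ¬ of 0.89 = 0 (operand ≠ 0)
¬x: Gödel ¬ of 0.28 = 0 (operand ≠ 0)
¬x: Gödel ¬ of 0.28 = 0 (operand ≠ 0)
(¬x ∨ ¬x) = max(0, 0) = 0
(¬z → (¬x ∨ ¬x)): 0 ≤ 0, so result = 1
¬(¬z → (¬x ∨ ¬x)): Gödel ¬ of 1 = 0 (operand ≠ 0)
(¬(¬z → (¬x ∨ ¬x)) ∧ z) = min(0, 0.89) = 0
(¬y ∧ (¬(¬z → (¬x ∨ ¬x)) ∧ z)) = min(0, 0) = 0
¬(¬y ∧ (¬(¬z → (¬x ∨ ¬x)) ∧ z)): Gödel ¬ of 0 = 1 (operand is 0)
¬¬(¬y ∧ (¬(¬z → (¬x ∨ ¬x)) ∧ z)): Gödel ¬ of 1 = 0 (operand ≠ 0)
¬x: Gödel ¬ of 0.28 = 0 (operand ≠ 0)
(¬x ∨ x) = max(0, 0.28) = 0.28
¬(¬x ∨ x): Gödel ¬ of 0.28 = 0 (operand ≠ 0)
(¬¬(¬y ∧ (¬(¬z → (¬x ∨ ¬x)) ∧ z)) → ¬(¬x ∨ x)): 0 ≤ 0, so result = 1
((¬y → ¬y) → (¬¬(¬y ∧ (¬(¬z → (¬x ∨ ¬x)) ∧ z)) → ¬(¬x ∨ x))): 1 ≤ 1, so result = 1

1.00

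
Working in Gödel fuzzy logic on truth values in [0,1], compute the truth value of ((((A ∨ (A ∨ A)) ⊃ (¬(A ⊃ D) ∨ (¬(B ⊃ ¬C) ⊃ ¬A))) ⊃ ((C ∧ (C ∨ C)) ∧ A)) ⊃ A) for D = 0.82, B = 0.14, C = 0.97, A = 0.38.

(A ∨ A) = max(0.38, 0.38) = 0.38
(A ∨ (A ∨ A)) = max(0.38, 0.38) = 0.38
(A ⊃ D): 0.38 ≤ 0.82, so result = 1
¬(A ⊃ D): Gödel ¬ of 1 = 0 (operand ≠ 0)
¬C: Gödel ¬ of 0.97 = 0 (operand ≠ 0)
(B ⊃ ¬C): 0.14 > 0, so result = 0
¬(B ⊃ ¬C): Gödel ¬ of 0 = 1 (operand is 0)
¬A: Gödel ¬ of 0.38 = 0 (operand ≠ 0)
(¬(B ⊃ ¬C) ⊃ ¬A): 1 > 0, so result = 0
(¬(A ⊃ D) ∨ (¬(B ⊃ ¬C) ⊃ ¬A)) = max(0, 0) = 0
((A ∨ (A ∨ A)) ⊃ (¬(A ⊃ D) ∨ (¬(B ⊃ ¬C) ⊃ ¬A))): 0.38 > 0, so result = 0
(C ∨ C) = max(0.97, 0.97) = 0.97
(C ∧ (C ∨ C)) = min(0.97, 0.97) = 0.97
((C ∧ (C ∨ C)) ∧ A) = min(0.97, 0.38) = 0.38
(((A ∨ (A ∨ A)) ⊃ (¬(A ⊃ D) ∨ (¬(B ⊃ ¬C) ⊃ ¬A))) ⊃ ((C ∧ (C ∨ C)) ∧ A)): 0 ≤ 0.38, so result = 1
((((A ∨ (A ∨ A)) ⊃ (¬(A ⊃ D) ∨ (¬(B ⊃ ¬C) ⊃ ¬A))) ⊃ ((C ∧ (C ∨ C)) ∧ A)) ⊃ A): 1 > 0.38, so result = 0.38

0.38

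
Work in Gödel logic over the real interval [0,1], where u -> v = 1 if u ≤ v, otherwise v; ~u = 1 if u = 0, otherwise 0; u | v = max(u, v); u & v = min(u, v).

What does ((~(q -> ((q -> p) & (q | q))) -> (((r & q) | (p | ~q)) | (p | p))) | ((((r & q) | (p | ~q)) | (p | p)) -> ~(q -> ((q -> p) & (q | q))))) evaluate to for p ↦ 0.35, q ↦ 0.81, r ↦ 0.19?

(q -> p): 0.81 > 0.35, so result = 0.35
(q | q) = max(0.81, 0.81) = 0.81
((q -> p) & (q | q)) = min(0.35, 0.81) = 0.35
(q -> ((q -> p) & (q | q))): 0.81 > 0.35, so result = 0.35
~(q -> ((q -> p) & (q | q))): Gödel ¬ of 0.35 = 0 (operand ≠ 0)
(r & q) = min(0.19, 0.81) = 0.19
~q: Gödel ¬ of 0.81 = 0 (operand ≠ 0)
(p | ~q) = max(0.35, 0) = 0.35
((r & q) | (p | ~q)) = max(0.19, 0.35) = 0.35
(p | p) = max(0.35, 0.35) = 0.35
(((r & q) | (p | ~q)) | (p | p)) = max(0.35, 0.35) = 0.35
(~(q -> ((q -> p) & (q | q))) -> (((r & q) | (p | ~q)) | (p | p))): 0 ≤ 0.35, so result = 1
(r & q) = min(0.19, 0.81) = 0.19
~q: Gödel ¬ of 0.81 = 0 (operand ≠ 0)
(p | ~q) = max(0.35, 0) = 0.35
((r & q) | (p | ~q)) = max(0.19, 0.35) = 0.35
(p | p) = max(0.35, 0.35) = 0.35
(((r & q) | (p | ~q)) | (p | p)) = max(0.35, 0.35) = 0.35
(q -> p): 0.81 > 0.35, so result = 0.35
(q | q) = max(0.81, 0.81) = 0.81
((q -> p) & (q | q)) = min(0.35, 0.81) = 0.35
(q -> ((q -> p) & (q | q))): 0.81 > 0.35, so result = 0.35
~(q -> ((q -> p) & (q | q))): Gödel ¬ of 0.35 = 0 (operand ≠ 0)
((((r & q) | (p | ~q)) | (p | p)) -> ~(q -> ((q -> p) & (q | q)))): 0.35 > 0, so result = 0
((~(q -> ((q -> p) & (q | q))) -> (((r & q) | (p | ~q)) | (p | p))) | ((((r & q) | (p | ~q)) | (p | p)) -> ~(q -> ((q -> p) & (q | q))))) = max(1, 0) = 1

1.00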